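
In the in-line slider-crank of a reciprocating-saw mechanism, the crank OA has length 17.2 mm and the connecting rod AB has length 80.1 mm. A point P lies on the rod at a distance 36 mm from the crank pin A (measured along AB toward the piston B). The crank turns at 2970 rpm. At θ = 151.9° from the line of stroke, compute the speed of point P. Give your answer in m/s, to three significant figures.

ω = 311 rad/s.  Crank-pin speed |V_A| = rω = 5.3495 m/s, perpendicular to OA.
Rod angle: sinφ = −(r/L) sinθ ⇒ φ = -5.805°; ω_rod = −rω cosθ/√(L²−r²sin²θ) = +59.217 rad/s.
V_P = V_A + ω_rod × AP, with AP = 0.036 m along the rod.
Components: V_Px = −rω sinθ − a·ω_rod·sinφ = -2.3041 m/s;  V_Py = rω cosθ + a·ω_rod·cosφ = -2.5981 m/s.
|V_P| = √(V_Px² + V_Py²) = 3.4726 m/s.

3.47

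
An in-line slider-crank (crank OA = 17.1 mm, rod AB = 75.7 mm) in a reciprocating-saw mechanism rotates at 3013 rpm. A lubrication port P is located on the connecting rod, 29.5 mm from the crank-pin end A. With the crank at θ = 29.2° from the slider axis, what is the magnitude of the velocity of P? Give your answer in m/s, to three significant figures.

4.04

ω = 315.5 rad/s.  Crank-pin speed |V_A| = rω = 5.3954 m/s, perpendicular to OA.
Rod angle: sinφ = −(r/L) sinθ ⇒ φ = -6.327°; ω_rod = −rω cosθ/√(L²−r²sin²θ) = -62.597 rad/s.
V_P = V_A + ω_rod × AP, with AP = 0.0295 m along the rod.
Components: V_Px = −rω sinθ − a·ω_rod·sinφ = -2.8357 m/s;  V_Py = rω cosθ + a·ω_rod·cosφ = +2.8744 m/s.
|V_P| = √(V_Px² + V_Py²) = 4.0377 m/s.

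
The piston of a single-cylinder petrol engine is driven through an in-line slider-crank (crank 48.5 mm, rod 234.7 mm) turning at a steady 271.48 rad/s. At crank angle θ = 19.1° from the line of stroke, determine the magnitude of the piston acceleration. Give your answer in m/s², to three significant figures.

ω = 271.5 rad/s
x(θ) = r cosθ + √(L² − r² sin²θ); with ω constant, a = ω²·d²x/dθ².
d²x/dθ² = −r cosθ − r²(cos2θ)/√u − r⁴ sin²2θ/(4u^{3/2}),  u = L² − r² sin²θ = 0.0548322 m².
Substituting r = 0.0485 m, L = 0.2347 m, θ = 19.1°: d²x/dθ² = -0.053765 m.
a = ω²·d²x/dθ² = (271.5)²·(-0.053765) = -3962.6 m/s²;  |a| = 3962.6 m/s².

3960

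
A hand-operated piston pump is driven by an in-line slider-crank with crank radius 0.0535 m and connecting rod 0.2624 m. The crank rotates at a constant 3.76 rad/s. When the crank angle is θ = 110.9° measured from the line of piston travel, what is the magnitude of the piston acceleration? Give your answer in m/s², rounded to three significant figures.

0.386

ω = 3.76 rad/s
x(θ) = r cosθ + √(L² − r² sin²θ); with ω constant, a = ω²·d²x/dθ².
d²x/dθ² = −r cosθ − r²(cos2θ)/√u − r⁴ sin²2θ/(4u^{3/2}),  u = L² − r² sin²θ = 0.0663558 m².
Substituting r = 0.0535 m, L = 0.2624 m, θ = 110.9°: d²x/dθ² = +0.027316 m.
a = ω²·d²x/dθ² = (3.76)²·(+0.027316) = +0.38618 m/s²;  |a| = 0.38618 m/s².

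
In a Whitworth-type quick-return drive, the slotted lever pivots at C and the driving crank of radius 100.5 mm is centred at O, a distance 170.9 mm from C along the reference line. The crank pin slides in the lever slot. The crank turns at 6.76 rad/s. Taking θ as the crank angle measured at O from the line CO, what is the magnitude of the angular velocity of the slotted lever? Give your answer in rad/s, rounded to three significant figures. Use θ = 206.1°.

4.25

ω = 6.76 rad/s
Crank pin A relative to C: A = (d + r cosθ, r sinθ); lever angle φ = atan2(r sinθ, d + r cosθ).
Differentiating tanφ: φ̇ = rω(d cosθ + r)/(d² + r² + 2dr cosθ).
d² + r² + 2dr cosθ = |CA|² = 0.008459 m²;  d cosθ + r = -0.052973 m.
|ω_lever| = |0.1005·6.76·-0.052973| / 0.008459 = 4.2545 rad/s.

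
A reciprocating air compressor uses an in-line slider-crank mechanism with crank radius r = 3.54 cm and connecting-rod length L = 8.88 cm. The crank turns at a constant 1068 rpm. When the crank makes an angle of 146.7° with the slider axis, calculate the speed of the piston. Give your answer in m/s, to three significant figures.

1.43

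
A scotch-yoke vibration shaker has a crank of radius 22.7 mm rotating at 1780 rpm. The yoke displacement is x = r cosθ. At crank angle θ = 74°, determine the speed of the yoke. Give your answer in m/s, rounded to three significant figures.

4.07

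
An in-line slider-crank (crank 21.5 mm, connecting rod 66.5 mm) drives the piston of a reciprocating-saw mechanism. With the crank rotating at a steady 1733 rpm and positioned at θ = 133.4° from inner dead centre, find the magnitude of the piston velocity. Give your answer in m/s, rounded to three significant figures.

2.19

ω = 2π·1733/60 = 181.5 rad/s
For an in-line slider-crank, x = r cosθ + √(L² − r² sin²θ), so v = −rω sinθ·[1 + r cosθ/√(L² − r² sin²θ)].
With r = 0.0215 m, L = 0.0665 m, θ = 133.4°: √(L² − r² sin²θ) = 0.064639 m.
v = −0.0215·181.5·0.72657·[1 + 0.0215·-0.68709/0.064639] = -2.1871 m/s.
|v| = 2.1871 m/s.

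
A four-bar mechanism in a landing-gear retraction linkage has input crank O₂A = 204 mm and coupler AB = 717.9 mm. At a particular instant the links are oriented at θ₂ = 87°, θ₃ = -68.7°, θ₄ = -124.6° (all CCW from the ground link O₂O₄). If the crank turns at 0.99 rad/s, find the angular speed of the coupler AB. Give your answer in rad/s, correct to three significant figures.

0.178

ω₂ = 0.99 rad/s
Differentiating the loop-closure r₂e^{iθ₂}+r₃e^{iθ₃}=r₁+r₄e^{iθ₄} gives r₂ω₂e^{iθ₂}+r₃ω₃e^{iθ₃}=r₄ω₄e^{iθ₄}.
Eliminating the other unknown: ω₃ = r₂ω₂ sin(θ₄−θ₂) / [r₃ sin(θ₃−θ₄)].
Numerator sine = +0.52399; denominator sine = +0.82806.
Result = 0.204·0.99·(+0.52399) / (0.7179·(+0.82806)) = +0.17802 rad/s; magnitude 0.17802 rad/s.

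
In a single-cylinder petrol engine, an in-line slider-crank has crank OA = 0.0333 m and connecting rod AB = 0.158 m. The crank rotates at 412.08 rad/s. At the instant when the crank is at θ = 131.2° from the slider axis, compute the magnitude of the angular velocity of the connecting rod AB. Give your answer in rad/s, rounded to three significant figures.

ω = 412.1 rad/s
The rod makes angle φ with the slider axis where L sinφ = r sinθ; differentiating, L cosφ·φ̇ = r ω cosθ.
L cosφ = √(L² − r² sin²θ) = 0.156 m.
|ω_rod| = r ω |cosθ| / √(L² − r² sin²θ) = 0.0333·412.1·0.65869/0.156 = 57.94 rad/s.

57.9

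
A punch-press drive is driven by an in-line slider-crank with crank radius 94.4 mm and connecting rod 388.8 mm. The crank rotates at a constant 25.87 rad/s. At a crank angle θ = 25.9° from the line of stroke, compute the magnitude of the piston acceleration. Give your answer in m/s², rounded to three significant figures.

66.5

ω = 25.87 rad/s
x(θ) = r cosθ + √(L² − r² sin²θ); with ω constant, a = ω²·d²x/dθ².
d²x/dθ² = −r cosθ − r²(cos2θ)/√u − r⁴ sin²2θ/(4u^{3/2}),  u = L² − r² sin²θ = 0.149465 m².
Substituting r = 0.0944 m, L = 0.3888 m, θ = 25.9°: d²x/dθ² = -0.099385 m.
a = ω²·d²x/dθ² = (25.87)²·(-0.099385) = -66.514 m/s²;  |a| = 66.514 m/s².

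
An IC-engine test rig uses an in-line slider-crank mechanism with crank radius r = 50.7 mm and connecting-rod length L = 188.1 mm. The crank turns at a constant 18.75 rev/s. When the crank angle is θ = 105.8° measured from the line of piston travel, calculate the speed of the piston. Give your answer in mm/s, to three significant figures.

5310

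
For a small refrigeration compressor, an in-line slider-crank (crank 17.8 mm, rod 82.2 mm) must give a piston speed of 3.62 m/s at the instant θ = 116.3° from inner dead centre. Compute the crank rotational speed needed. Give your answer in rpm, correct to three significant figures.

2400

For an in-line slider-crank, |v_piston| = rω|sinθ|·[1 + r cosθ/√(L² − r² sin²θ)].
With r = 0.0178 m, L = 0.0822 m, θ = 116.3°: the bracketed kinematic factor |dx/dθ| = 0.014397 m.
ω = v/|dx/dθ| = 3.62/0.014397 = 251.45 rad/s.
N = 60ω/(2π) = 2401.1 rpm.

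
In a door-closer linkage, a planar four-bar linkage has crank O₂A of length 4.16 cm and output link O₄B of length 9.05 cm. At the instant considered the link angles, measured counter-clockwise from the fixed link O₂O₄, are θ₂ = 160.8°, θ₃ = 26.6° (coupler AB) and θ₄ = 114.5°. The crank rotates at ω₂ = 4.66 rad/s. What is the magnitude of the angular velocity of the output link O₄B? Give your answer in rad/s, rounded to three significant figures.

1.54

ω₂ = 4.66 rad/s
Differentiating the loop-closure r₂e^{iθ₂}+r₃e^{iθ₃}=r₁+r₄e^{iθ₄} gives r₂ω₂e^{iθ₂}+r₃ω₃e^{iθ₃}=r₄ω₄e^{iθ₄}.
Eliminating the other unknown: ω₄ = r₂ω₂ sin(θ₂−θ₃) / [r₄ sin(θ₄−θ₃)].
Numerator sine = +0.71691; denominator sine = +0.99933.
Result = 0.0416·4.66·(+0.71691) / (0.0905·(+0.99933)) = +1.5367 rad/s; magnitude 1.5367 rad/s.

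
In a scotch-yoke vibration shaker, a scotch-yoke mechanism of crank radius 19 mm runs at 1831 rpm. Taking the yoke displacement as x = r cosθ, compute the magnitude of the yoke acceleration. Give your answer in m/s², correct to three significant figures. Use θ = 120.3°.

352

ω = 191.7 rad/s (from 1831 rpm).
x = r cosθ ⇒ ẍ = −rω² cosθ (ω constant).
|a| = rω²|cosθ| = 0.019·(191.7)²·|cos 120.3°| = 352.43 m/s².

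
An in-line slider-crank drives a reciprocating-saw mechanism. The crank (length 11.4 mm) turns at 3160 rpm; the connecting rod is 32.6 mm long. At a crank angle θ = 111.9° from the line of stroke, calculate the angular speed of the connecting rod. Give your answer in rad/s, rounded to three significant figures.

ω = 330.9 rad/s (converted from 3160 rpm).
The rod makes angle φ with the slider axis where L sinφ = r sinθ; differentiating, L cosφ·φ̇ = r ω cosθ.
L cosφ = √(L² − r² sin²θ) = 0.030836 m.
|ω_rod| = r ω |cosθ| / √(L² − r² sin²θ) = 0.0114·330.9·0.37299/0.030836 = 45.63 rad/s.

45.6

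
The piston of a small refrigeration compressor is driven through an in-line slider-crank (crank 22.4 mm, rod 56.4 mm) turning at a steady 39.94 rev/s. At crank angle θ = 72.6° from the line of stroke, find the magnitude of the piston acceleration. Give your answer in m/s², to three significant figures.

66.2

ω = 2π·39.9 = 251 rad/s
x(θ) = r cosθ + √(L² − r² sin²θ); with ω constant, a = ω²·d²x/dθ².
d²x/dθ² = −r cosθ − r²(cos2θ)/√u − r⁴ sin²2θ/(4u^{3/2}),  u = L² − r² sin²θ = 0.00272407 m².
Substituting r = 0.0224 m, L = 0.0564 m, θ = 72.6°: d²x/dθ² = +0.0010515 m.
a = ω²·d²x/dθ² = (251)²·(+0.0010515) = +66.22 m/s²;  |a| = 66.22 m/s².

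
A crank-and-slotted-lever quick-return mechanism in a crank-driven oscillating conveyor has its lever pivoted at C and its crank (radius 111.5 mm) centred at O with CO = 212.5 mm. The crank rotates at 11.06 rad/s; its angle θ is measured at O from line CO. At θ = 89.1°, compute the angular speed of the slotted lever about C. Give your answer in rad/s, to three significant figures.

2.43

ω = 11.06 rad/s
Crank pin A relative to C: A = (d + r cosθ, r sinθ); lever angle φ = atan2(r sinθ, d + r cosθ).
Differentiating tanφ: φ̇ = rω(d cosθ + r)/(d² + r² + 2dr cosθ).
d² + r² + 2dr cosθ = |CA|² = 0.0583328 m²;  d cosθ + r = +0.11484 m.
|ω_lever| = |0.1115·11.06·+0.11484| / 0.0583328 = 2.4277 rad/s.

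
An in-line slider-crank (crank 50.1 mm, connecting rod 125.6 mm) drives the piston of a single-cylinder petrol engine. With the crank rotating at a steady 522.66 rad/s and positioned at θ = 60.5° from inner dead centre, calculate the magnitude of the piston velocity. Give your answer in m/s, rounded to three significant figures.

ω = 522.7 rad/s
For an in-line slider-crank, x = r cosθ + √(L² − r² sin²θ), so v = −rω sinθ·[1 + r cosθ/√(L² − r² sin²θ)].
With r = 0.0501 m, L = 0.1256 m, θ = 60.5°: √(L² − r² sin²θ) = 0.11779 m.
v = −0.0501·522.7·0.87036·[1 + 0.0501·0.49242/0.11779] = -27.564 m/s.
|v| = 27.564 m/s.

27.6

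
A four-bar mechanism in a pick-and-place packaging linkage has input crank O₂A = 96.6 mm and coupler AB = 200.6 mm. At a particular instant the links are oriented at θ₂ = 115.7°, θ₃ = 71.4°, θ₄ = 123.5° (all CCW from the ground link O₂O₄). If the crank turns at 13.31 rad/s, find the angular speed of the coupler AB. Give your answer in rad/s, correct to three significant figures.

1.10

ω₂ = 13.31 rad/s
Differentiating the loop-closure r₂e^{iθ₂}+r₃e^{iθ₃}=r₁+r₄e^{iθ₄} gives r₂ω₂e^{iθ₂}+r₃ω₃e^{iθ₃}=r₄ω₄e^{iθ₄}.
Eliminating the other unknown: ω₃ = r₂ω₂ sin(θ₄−θ₂) / [r₃ sin(θ₃−θ₄)].
Numerator sine = +0.13572; denominator sine = -0.78908.
Result = 0.0966·13.31·(+0.13572) / (0.2006·(-0.78908)) = -1.1024 rad/s; magnitude 1.1024 rad/s.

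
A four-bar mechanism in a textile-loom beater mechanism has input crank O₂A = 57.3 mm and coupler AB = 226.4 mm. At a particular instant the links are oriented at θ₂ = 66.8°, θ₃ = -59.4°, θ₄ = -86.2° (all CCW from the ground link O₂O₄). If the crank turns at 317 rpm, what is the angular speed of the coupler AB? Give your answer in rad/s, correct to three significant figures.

8.46

ω₂ = 33.2 rad/s (from 317 rpm).
Differentiating the loop-closure r₂e^{iθ₂}+r₃e^{iθ₃}=r₁+r₄e^{iθ₄} gives r₂ω₂e^{iθ₂}+r₃ω₃e^{iθ₃}=r₄ω₄e^{iθ₄}.
Eliminating the other unknown: ω₃ = r₂ω₂ sin(θ₄−θ₂) / [r₃ sin(θ₃−θ₄)].
Numerator sine = -0.45399; denominator sine = +0.45088.
Result = 0.0573·33.2·(-0.45399) / (0.2264·(+0.45088)) = -8.4597 rad/s; magnitude 8.4597 rad/s.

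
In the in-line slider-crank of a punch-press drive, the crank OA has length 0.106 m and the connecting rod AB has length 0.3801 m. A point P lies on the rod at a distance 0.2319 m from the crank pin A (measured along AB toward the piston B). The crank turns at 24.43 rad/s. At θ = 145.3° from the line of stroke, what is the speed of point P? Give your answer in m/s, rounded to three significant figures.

1.51

ω = 24.43 rad/s.  Crank-pin speed |V_A| = rω = 2.5896 m/s, perpendicular to OA.
Rod angle: sinφ = −(r/L) sinθ ⇒ φ = -9.135°; ω_rod = −rω cosθ/√(L²−r²sin²θ) = +5.6731 rad/s.
V_P = V_A + ω_rod × AP, with AP = 0.2319 m along the rod.
Components: V_Px = −rω sinθ − a·ω_rod·sinφ = -1.2653 m/s;  V_Py = rω cosθ + a·ω_rod·cosφ = -0.83009 m/s.
|V_P| = √(V_Px² + V_Py²) = 1.5133 m/s.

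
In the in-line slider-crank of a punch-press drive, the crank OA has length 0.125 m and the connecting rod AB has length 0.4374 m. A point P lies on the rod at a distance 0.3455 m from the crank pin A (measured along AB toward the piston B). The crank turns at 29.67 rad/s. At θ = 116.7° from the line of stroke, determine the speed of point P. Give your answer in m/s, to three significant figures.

2.99

ω = 29.67 rad/s.  Crank-pin speed |V_A| = rω = 3.7088 m/s, perpendicular to OA.
Rod angle: sinφ = −(r/L) sinθ ⇒ φ = -14.792°; ω_rod = −rω cosθ/√(L²−r²sin²θ) = +3.9404 rad/s.
V_P = V_A + ω_rod × AP, with AP = 0.3455 m along the rod.
Components: V_Px = −rω sinθ − a·ω_rod·sinφ = -2.9657 m/s;  V_Py = rω cosθ + a·ω_rod·cosφ = -0.35012 m/s.
|V_P| = √(V_Px² + V_Py²) = 2.9863 m/s.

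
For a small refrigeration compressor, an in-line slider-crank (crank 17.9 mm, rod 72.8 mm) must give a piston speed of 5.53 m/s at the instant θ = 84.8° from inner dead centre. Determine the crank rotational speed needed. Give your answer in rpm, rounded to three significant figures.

For an in-line slider-crank, |v_piston| = rω|sinθ|·[1 + r cosθ/√(L² − r² sin²θ)].
With r = 0.0179 m, L = 0.0728 m, θ = 84.8°: the bracketed kinematic factor |dx/dθ| = 0.018236 m.
ω = v/|dx/dθ| = 5.53/0.018236 = 303.25 rad/s.
N = 60ω/(2π) = 2895.8 rpm.

2900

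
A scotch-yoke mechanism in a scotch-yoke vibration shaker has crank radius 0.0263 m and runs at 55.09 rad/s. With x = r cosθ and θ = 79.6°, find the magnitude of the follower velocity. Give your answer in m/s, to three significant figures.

1.43

ω = 55.09 rad/s
x = r cosθ ⇒ ẋ = −rω sinθ.
|v| = rω|sinθ| = 0.0263·55.09·|sin 79.6°| = 1.4251 m/s.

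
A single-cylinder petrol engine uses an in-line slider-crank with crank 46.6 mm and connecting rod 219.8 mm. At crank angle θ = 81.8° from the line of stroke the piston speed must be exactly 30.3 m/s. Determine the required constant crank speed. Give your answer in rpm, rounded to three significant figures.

6090

For an in-line slider-crank, |v_piston| = rω|sinθ|·[1 + r cosθ/√(L² − r² sin²θ)].
With r = 0.0466 m, L = 0.2198 m, θ = 81.8°: the bracketed kinematic factor |dx/dθ| = 0.04755 m.
ω = v/|dx/dθ| = 30.3/0.04755 = 637.22 rad/s.
N = 60ω/(2π) = 6085 rpm.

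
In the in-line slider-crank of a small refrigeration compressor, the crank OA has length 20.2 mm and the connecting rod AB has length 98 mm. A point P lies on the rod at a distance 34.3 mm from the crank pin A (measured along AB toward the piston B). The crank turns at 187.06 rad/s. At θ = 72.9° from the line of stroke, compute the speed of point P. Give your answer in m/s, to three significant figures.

3.76

ω = 187.1 rad/s.  Crank-pin speed |V_A| = rω = 3.7786 m/s, perpendicular to OA.
Rod angle: sinφ = −(r/L) sinθ ⇒ φ = -11.362°; ω_rod = −rω cosθ/√(L²−r²sin²θ) = -11.564 rad/s.
V_P = V_A + ω_rod × AP, with AP = 0.0343 m along the rod.
Components: V_Px = −rω sinθ − a·ω_rod·sinφ = -3.6897 m/s;  V_Py = rω cosθ + a·ω_rod·cosφ = +0.72219 m/s.
|V_P| = √(V_Px² + V_Py²) = 3.7597 m/s.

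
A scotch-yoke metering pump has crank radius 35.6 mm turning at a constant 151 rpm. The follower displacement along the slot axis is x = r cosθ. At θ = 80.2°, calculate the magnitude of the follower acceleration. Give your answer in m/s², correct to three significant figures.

ω = 15.81 rad/s (from 151 rpm).
x = r cosθ ⇒ ẍ = −rω² cosθ (ω constant).
|a| = rω²|cosθ| = 0.0356·(15.81)²·|cos 80.2°| = 1.5151 m/s².

1.52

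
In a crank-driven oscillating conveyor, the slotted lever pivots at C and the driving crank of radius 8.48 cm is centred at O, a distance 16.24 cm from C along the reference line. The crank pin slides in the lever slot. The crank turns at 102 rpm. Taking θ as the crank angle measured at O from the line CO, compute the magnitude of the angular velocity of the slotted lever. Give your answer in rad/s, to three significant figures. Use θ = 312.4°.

3.38

ω = 10.68 rad/s (from 102 rpm).
Crank pin A relative to C: A = (d + r cosθ, r sinθ); lever angle φ = atan2(r sinθ, d + r cosθ).
Differentiating tanφ: φ̇ = rω(d cosθ + r)/(d² + r² + 2dr cosθ).
d² + r² + 2dr cosθ = |CA|² = 0.0521371 m²;  d cosθ + r = +0.19431 m.
|ω_lever| = |0.0848·10.68·+0.19431| / 0.0521371 = 3.3757 rad/s.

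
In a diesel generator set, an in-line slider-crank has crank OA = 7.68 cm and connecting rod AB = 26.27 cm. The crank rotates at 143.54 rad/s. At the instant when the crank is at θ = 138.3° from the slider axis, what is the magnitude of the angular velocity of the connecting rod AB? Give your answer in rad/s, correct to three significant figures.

ω = 143.5 rad/s
The rod makes angle φ with the slider axis where L sinφ = r sinθ; differentiating, L cosφ·φ̇ = r ω cosθ.
L cosφ = √(L² − r² sin²θ) = 0.25768 m.
|ω_rod| = r ω |cosθ| / √(L² − r² sin²θ) = 0.0768·143.5·0.74664/0.25768 = 31.942 rad/s.

31.9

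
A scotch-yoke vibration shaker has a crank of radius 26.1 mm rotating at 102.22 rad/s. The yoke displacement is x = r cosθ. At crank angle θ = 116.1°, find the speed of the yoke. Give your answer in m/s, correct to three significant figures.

2.40

ω = 102.2 rad/s
x = r cosθ ⇒ ẋ = −rω sinθ.
|v| = rω|sinθ| = 0.0261·102.2·|sin 116.1°| = 2.3959 m/s.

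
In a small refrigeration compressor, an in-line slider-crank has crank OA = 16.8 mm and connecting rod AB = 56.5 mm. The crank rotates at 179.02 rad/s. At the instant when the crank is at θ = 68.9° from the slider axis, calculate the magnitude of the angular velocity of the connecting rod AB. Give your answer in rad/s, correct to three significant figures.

19.9

ω = 179 rad/s
The rod makes angle φ with the slider axis where L sinφ = r sinθ; differentiating, L cosφ·φ̇ = r ω cosθ.
L cosφ = √(L² − r² sin²θ) = 0.054282 m.
|ω_rod| = r ω |cosθ| / √(L² − r² sin²θ) = 0.0168·179·0.36000/0.054282 = 19.946 rad/s.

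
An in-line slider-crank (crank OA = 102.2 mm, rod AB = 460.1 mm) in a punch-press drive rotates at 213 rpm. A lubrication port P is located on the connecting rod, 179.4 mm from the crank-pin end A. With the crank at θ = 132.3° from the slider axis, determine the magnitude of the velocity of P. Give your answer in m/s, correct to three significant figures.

1.84

ω = 22.31 rad/s.  Crank-pin speed |V_A| = rω = 2.2796 m/s, perpendicular to OA.
Rod angle: sinφ = −(r/L) sinθ ⇒ φ = -9.456°; ω_rod = −rω cosθ/√(L²−r²sin²θ) = +3.3804 rad/s.
V_P = V_A + ω_rod × AP, with AP = 0.1794 m along the rod.
Components: V_Px = −rω sinθ − a·ω_rod·sinφ = -1.5864 m/s;  V_Py = rω cosθ + a·ω_rod·cosφ = -0.93599 m/s.
|V_P| = √(V_Px² + V_Py²) = 1.842 m/s.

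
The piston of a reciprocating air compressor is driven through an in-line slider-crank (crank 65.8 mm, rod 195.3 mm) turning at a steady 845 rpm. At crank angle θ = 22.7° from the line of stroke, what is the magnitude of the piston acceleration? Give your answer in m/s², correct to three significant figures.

ω = 2π·845/60 = 88.49 rad/s
x(θ) = r cosθ + √(L² − r² sin²θ); with ω constant, a = ω²·d²x/dθ².
d²x/dθ² = −r cosθ − r²(cos2θ)/√u − r⁴ sin²2θ/(4u^{3/2}),  u = L² − r² sin²θ = 0.0374973 m².
Substituting r = 0.0658 m, L = 0.1953 m, θ = 22.7°: d²x/dθ² = -0.07673 m.
a = ω²·d²x/dθ² = (88.49)²·(-0.07673) = -600.81 m/s²;  |a| = 600.81 m/s².

601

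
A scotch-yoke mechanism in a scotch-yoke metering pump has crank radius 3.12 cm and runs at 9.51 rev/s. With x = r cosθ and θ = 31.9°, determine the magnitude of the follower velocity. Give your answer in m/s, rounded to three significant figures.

ω = 59.75 rad/s (from 9.51 rev/s).
x = r cosθ ⇒ ẋ = −rω sinθ.
|v| = rω|sinθ| = 0.0312·59.75·|sin 31.9°| = 0.98517 m/s.

0.985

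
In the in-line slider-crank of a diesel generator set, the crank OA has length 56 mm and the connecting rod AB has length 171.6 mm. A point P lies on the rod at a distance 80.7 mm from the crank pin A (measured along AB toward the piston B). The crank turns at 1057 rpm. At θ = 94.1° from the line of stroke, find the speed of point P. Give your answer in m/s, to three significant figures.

6.12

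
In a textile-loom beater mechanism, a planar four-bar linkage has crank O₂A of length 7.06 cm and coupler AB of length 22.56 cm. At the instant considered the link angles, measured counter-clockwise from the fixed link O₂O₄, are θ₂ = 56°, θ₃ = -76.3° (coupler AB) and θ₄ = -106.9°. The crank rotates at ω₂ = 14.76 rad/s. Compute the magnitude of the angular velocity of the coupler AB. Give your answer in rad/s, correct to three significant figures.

2.67

ω₂ = 14.76 rad/s
Differentiating the loop-closure r₂e^{iθ₂}+r₃e^{iθ₃}=r₁+r₄e^{iθ₄} gives r₂ω₂e^{iθ₂}+r₃ω₃e^{iθ₃}=r₄ω₄e^{iθ₄}.
Eliminating the other unknown: ω₃ = r₂ω₂ sin(θ₄−θ₂) / [r₃ sin(θ₃−θ₄)].
Numerator sine = -0.29404; denominator sine = +0.50904.
Result = 0.0706·14.76·(-0.29404) / (0.2256·(+0.50904)) = -2.6681 rad/s; magnitude 2.6681 rad/s.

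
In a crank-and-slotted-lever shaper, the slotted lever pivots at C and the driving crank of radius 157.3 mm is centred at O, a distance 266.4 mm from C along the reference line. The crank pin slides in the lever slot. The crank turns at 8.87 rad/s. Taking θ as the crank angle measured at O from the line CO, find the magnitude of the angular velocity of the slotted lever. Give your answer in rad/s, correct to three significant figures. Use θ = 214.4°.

3.28

ω = 8.87 rad/s
Crank pin A relative to C: A = (d + r cosθ, r sinθ); lever angle φ = atan2(r sinθ, d + r cosθ).
Differentiating tanφ: φ̇ = rω(d cosθ + r)/(d² + r² + 2dr cosθ).
d² + r² + 2dr cosθ = |CA|² = 0.0265599 m²;  d cosθ + r = -0.06251 m.
|ω_lever| = |0.1573·8.87·-0.06251| / 0.0265599 = 3.2838 rad/s.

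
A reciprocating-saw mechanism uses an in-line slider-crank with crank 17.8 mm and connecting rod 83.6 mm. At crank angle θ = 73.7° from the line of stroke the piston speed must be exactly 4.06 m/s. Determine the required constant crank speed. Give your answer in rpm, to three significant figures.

For an in-line slider-crank, |v_piston| = rω|sinθ|·[1 + r cosθ/√(L² − r² sin²θ)].
With r = 0.0178 m, L = 0.0836 m, θ = 73.7°: the bracketed kinematic factor |dx/dθ| = 0.018128 m.
ω = v/|dx/dθ| = 4.06/0.018128 = 223.97 rad/s.
N = 60ω/(2π) = 2138.7 rpm.

2140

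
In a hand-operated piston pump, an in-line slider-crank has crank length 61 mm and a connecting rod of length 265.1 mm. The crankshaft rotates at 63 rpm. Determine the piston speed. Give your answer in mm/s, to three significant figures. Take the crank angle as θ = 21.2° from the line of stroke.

177

ω = 2π·63/60 = 6.597 rad/s
For an in-line slider-crank, x = r cosθ + √(L² − r² sin²θ), so v = −rω sinθ·[1 + r cosθ/√(L² − r² sin²θ)].
With r = 0.061 m, L = 0.2651 m, θ = 21.2°: √(L² − r² sin²θ) = 0.26418 m.
v = −0.061·6.597·0.36162·[1 + 0.061·0.93232/0.26418] = -0.17686 m/s.
|v| = 0.17686 m/s = 176.86 mm/s.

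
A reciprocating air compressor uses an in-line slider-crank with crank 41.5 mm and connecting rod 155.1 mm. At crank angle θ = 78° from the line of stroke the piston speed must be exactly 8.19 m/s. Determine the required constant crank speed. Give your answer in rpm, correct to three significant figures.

1820

For an in-line slider-crank, |v_piston| = rω|sinθ|·[1 + r cosθ/√(L² − r² sin²θ)].
With r = 0.0415 m, L = 0.1551 m, θ = 78°: the bracketed kinematic factor |dx/dθ| = 0.042933 m.
ω = v/|dx/dθ| = 8.19/0.042933 = 190.76 rad/s.
N = 60ω/(2π) = 1821.7 rpm.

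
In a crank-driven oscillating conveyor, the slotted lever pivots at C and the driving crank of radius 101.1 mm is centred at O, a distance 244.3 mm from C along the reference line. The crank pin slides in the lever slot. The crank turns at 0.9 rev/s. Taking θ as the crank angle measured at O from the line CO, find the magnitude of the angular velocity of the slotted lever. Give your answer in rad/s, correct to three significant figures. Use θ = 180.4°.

3.99

ω = 5.655 rad/s (from 0.9 rev/s).
Crank pin A relative to C: A = (d + r cosθ, r sinθ); lever angle φ = atan2(r sinθ, d + r cosθ).
Differentiating tanφ: φ̇ = rω(d cosθ + r)/(d² + r² + 2dr cosθ).
d² + r² + 2dr cosθ = |CA|² = 0.0205074 m²;  d cosθ + r = -0.14319 m.
|ω_lever| = |0.1011·5.655·-0.14319| / 0.0205074 = 3.992 rad/s.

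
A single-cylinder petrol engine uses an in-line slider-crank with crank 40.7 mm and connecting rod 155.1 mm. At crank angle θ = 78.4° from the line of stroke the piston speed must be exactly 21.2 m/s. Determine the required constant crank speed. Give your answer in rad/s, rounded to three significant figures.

For an in-line slider-crank, |v_piston| = rω|sinθ|·[1 + r cosθ/√(L² − r² sin²θ)].
With r = 0.0407 m, L = 0.1551 m, θ = 78.4°: the bracketed kinematic factor |dx/dθ| = 0.042046 m.
ω = v/|dx/dθ| = 21.2/0.042046 = 504.22 rad/s.

504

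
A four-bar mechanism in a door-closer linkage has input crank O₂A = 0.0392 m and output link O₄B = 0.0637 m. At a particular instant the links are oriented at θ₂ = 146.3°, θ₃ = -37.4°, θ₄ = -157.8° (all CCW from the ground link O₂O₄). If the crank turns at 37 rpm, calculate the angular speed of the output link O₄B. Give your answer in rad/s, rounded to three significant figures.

ω₂ = 3.875 rad/s (from 37 rpm).
Differentiating the loop-closure r₂e^{iθ₂}+r₃e^{iθ₃}=r₁+r₄e^{iθ₄} gives r₂ω₂e^{iθ₂}+r₃ω₃e^{iθ₃}=r₄ω₄e^{iθ₄}.
Eliminating the other unknown: ω₄ = r₂ω₂ sin(θ₂−θ₃) / [r₄ sin(θ₄−θ₃)].
Numerator sine = -0.06453; denominator sine = -0.86251.
Result = 0.0392·3.875·(-0.06453) / (0.0637·(-0.86251)) = +0.1784 rad/s; magnitude 0.1784 rad/s.

0.178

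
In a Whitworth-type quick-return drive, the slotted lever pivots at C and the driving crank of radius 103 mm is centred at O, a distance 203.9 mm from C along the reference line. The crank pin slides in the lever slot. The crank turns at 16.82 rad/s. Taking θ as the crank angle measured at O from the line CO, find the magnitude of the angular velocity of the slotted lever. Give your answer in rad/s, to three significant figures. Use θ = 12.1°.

5.62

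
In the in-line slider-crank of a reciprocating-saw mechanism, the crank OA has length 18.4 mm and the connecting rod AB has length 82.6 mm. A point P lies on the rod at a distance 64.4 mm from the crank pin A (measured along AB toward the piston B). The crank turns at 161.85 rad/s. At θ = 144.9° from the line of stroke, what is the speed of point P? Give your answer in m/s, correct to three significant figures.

1.56

ω = 161.8 rad/s.  Crank-pin speed |V_A| = rω = 2.978 m/s, perpendicular to OA.
Rod angle: sinφ = −(r/L) sinθ ⇒ φ = -7.359°; ω_rod = −rω cosθ/√(L²−r²sin²θ) = +29.742 rad/s.
V_P = V_A + ω_rod × AP, with AP = 0.0644 m along the rod.
Components: V_Px = −rω sinθ − a·ω_rod·sinφ = -1.467 m/s;  V_Py = rω cosθ + a·ω_rod·cosφ = -0.53685 m/s.
|V_P| = √(V_Px² + V_Py²) = 1.5622 m/s.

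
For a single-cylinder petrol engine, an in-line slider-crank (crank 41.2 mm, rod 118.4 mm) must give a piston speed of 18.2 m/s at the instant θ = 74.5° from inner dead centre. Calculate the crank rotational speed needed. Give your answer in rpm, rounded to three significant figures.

3980

For an in-line slider-crank, |v_piston| = rω|sinθ|·[1 + r cosθ/√(L² − r² sin²θ)].
With r = 0.0412 m, L = 0.1184 m, θ = 74.5°: the bracketed kinematic factor |dx/dθ| = 0.04362 m.
ω = v/|dx/dθ| = 18.2/0.04362 = 417.24 rad/s.
N = 60ω/(2π) = 3984.3 rpm.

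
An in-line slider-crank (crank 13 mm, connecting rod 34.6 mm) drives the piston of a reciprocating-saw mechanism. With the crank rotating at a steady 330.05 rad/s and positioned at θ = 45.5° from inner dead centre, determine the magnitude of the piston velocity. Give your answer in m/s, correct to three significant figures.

ω = 330.1 rad/s
For an in-line slider-crank, x = r cosθ + √(L² − r² sin²θ), so v = −rω sinθ·[1 + r cosθ/√(L² − r² sin²θ)].
With r = 0.013 m, L = 0.0346 m, θ = 45.5°: √(L² − r² sin²θ) = 0.033334 m.
v = −0.013·330.1·0.71325·[1 + 0.013·0.70091/0.033334] = -3.8968 m/s.
|v| = 3.8968 m/s.

3.90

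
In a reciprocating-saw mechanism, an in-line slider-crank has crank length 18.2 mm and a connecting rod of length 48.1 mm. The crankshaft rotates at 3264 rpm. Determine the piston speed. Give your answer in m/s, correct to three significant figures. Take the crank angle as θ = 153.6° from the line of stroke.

1.82

ω = 2π·3264/60 = 341.8 rad/s
For an in-line slider-crank, x = r cosθ + √(L² − r² sin²θ), so v = −rω sinθ·[1 + r cosθ/√(L² − r² sin²θ)].
With r = 0.0182 m, L = 0.0481 m, θ = 153.6°: √(L² − r² sin²θ) = 0.047414 m.
v = −0.0182·341.8·0.44464·[1 + 0.0182·-0.89571/0.047414] = -1.815 m/s.
|v| = 1.815 m/s.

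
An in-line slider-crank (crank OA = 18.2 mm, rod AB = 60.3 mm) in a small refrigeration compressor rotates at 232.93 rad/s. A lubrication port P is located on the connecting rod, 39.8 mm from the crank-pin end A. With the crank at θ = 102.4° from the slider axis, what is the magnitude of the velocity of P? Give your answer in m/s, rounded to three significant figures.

3.97

ω = 232.9 rad/s.  Crank-pin speed |V_A| = rω = 4.2393 m/s, perpendicular to OA.
Rod angle: sinφ = −(r/L) sinθ ⇒ φ = -17.145°; ω_rod = −rω cosθ/√(L²−r²sin²θ) = +15.799 rad/s.
V_P = V_A + ω_rod × AP, with AP = 0.0398 m along the rod.
Components: V_Px = −rω sinθ − a·ω_rod·sinφ = -3.9551 m/s;  V_Py = rω cosθ + a·ω_rod·cosφ = -0.30948 m/s.
|V_P| = √(V_Px² + V_Py²) = 3.9672 m/s.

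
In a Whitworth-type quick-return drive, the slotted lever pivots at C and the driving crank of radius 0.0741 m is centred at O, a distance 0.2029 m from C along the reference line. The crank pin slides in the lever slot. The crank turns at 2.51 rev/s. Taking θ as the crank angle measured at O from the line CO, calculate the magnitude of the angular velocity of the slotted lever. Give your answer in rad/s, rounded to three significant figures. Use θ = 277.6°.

2.33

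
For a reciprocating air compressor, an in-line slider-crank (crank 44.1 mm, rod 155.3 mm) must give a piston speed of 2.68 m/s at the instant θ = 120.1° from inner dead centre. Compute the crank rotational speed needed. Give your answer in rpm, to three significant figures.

786

For an in-line slider-crank, |v_piston| = rω|sinθ|·[1 + r cosθ/√(L² − r² sin²θ)].
With r = 0.0441 m, L = 0.1553 m, θ = 120.1°: the bracketed kinematic factor |dx/dθ| = 0.032548 m.
ω = v/|dx/dθ| = 2.68/0.032548 = 82.34 rad/s.
N = 60ω/(2π) = 786.29 rpm.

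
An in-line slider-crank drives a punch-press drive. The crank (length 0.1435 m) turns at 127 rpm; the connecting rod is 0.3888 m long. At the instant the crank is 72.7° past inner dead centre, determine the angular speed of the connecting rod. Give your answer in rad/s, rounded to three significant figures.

ω = 13.3 rad/s (converted from 127 rpm).
The rod makes angle φ with the slider axis where L sinφ = r sinθ; differentiating, L cosφ·φ̇ = r ω cosθ.
L cosφ = √(L² − r² sin²θ) = 0.36386 m.
|ω_rod| = r ω |cosθ| / √(L² − r² sin²θ) = 0.1435·13.3·0.29737/0.36386 = 1.5597 rad/s.

1.56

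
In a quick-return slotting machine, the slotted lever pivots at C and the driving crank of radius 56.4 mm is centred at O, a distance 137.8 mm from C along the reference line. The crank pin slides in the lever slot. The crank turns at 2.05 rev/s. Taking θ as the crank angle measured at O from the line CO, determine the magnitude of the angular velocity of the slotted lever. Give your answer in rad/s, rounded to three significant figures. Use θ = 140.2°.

3.51

ω = 12.88 rad/s (from 2.05 rev/s).
Crank pin A relative to C: A = (d + r cosθ, r sinθ); lever angle φ = atan2(r sinθ, d + r cosθ).
Differentiating tanφ: φ̇ = rω(d cosθ + r)/(d² + r² + 2dr cosθ).
d² + r² + 2dr cosθ = |CA|² = 0.0102277 m²;  d cosθ + r = -0.049469 m.
|ω_lever| = |0.0564·12.88·-0.049469| / 0.0102277 = 3.5138 rad/s.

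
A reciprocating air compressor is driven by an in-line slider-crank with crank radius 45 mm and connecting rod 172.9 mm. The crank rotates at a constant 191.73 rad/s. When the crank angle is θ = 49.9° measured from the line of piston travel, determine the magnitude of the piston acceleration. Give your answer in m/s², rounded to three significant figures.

ω = 191.7 rad/s
x(θ) = r cosθ + √(L² − r² sin²θ); with ω constant, a = ω²·d²x/dθ².
d²x/dθ² = −r cosθ − r²(cos2θ)/√u − r⁴ sin²2θ/(4u^{3/2}),  u = L² − r² sin²θ = 0.0287096 m².
Substituting r = 0.045 m, L = 0.1729 m, θ = 49.9°: d²x/dθ² = -0.027156 m.
a = ω²·d²x/dθ² = (191.7)²·(-0.027156) = -998.26 m/s²;  |a| = 998.26 m/s².

998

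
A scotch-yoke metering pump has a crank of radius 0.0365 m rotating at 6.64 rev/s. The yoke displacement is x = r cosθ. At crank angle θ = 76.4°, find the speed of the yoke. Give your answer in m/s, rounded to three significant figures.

1.48

ω = 41.72 rad/s (from 6.64 rev/s).
x = r cosθ ⇒ ẋ = −rω sinθ.
|v| = rω|sinθ| = 0.0365·41.72·|sin 76.4°| = 1.4801 m/s.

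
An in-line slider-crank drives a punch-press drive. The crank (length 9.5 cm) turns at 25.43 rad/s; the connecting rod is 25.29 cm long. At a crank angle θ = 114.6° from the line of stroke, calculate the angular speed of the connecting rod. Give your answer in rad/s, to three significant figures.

4.23

ω = 25.43 rad/s
The rod makes angle φ with the slider axis where L sinφ = r sinθ; differentiating, L cosφ·φ̇ = r ω cosθ.
L cosφ = √(L² − r² sin²θ) = 0.23769 m.
|ω_rod| = r ω |cosθ| / √(L² − r² sin²θ) = 0.095·25.43·0.41628/0.23769 = 4.231 rad/s.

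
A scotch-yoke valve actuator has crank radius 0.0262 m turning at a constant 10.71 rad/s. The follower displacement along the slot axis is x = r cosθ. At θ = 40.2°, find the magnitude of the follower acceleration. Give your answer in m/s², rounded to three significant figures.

2.30

ω = 10.71 rad/s
x = r cosθ ⇒ ẍ = −rω² cosθ (ω constant).
|a| = rω²|cosθ| = 0.0262·(10.71)²·|cos 40.2°| = 2.2954 m/s².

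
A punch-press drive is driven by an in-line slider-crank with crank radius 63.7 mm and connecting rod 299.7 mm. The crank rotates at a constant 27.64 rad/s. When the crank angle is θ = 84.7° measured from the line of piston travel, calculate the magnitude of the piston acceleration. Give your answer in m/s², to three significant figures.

5.90

ω = 27.64 rad/s
x(θ) = r cosθ + √(L² − r² sin²θ); with ω constant, a = ω²·d²x/dθ².
d²x/dθ² = −r cosθ − r²(cos2θ)/√u − r⁴ sin²2θ/(4u^{3/2}),  u = L² − r² sin²θ = 0.085797 m².
Substituting r = 0.0637 m, L = 0.2997 m, θ = 84.7°: d²x/dθ² = +0.007727 m.
a = ω²·d²x/dθ² = (27.64)²·(+0.007727) = +5.9032 m/s²;  |a| = 5.9032 m/s².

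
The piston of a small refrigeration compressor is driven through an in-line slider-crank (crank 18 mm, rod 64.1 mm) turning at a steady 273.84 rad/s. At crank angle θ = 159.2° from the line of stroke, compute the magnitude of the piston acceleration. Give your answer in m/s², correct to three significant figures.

974

ω = 273.8 rad/s
x(θ) = r cosθ + √(L² − r² sin²θ); with ω constant, a = ω²·d²x/dθ².
d²x/dθ² = −r cosθ − r²(cos2θ)/√u − r⁴ sin²2θ/(4u^{3/2}),  u = L² − r² sin²θ = 0.00406795 m².
Substituting r = 0.018 m, L = 0.0641 m, θ = 159.2°: d²x/dθ² = +0.012984 m.
a = ω²·d²x/dθ² = (273.8)²·(+0.012984) = +973.61 m/s²;  |a| = 973.61 m/s².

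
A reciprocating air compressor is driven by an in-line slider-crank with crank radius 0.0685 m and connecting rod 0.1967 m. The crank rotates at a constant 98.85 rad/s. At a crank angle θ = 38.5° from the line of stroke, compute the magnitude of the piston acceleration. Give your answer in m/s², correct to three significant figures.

ω = 98.85 rad/s
x(θ) = r cosθ + √(L² − r² sin²θ); with ω constant, a = ω²·d²x/dθ².
d²x/dθ² = −r cosθ − r²(cos2θ)/√u − r⁴ sin²2θ/(4u^{3/2}),  u = L² − r² sin²θ = 0.0368725 m².
Substituting r = 0.0685 m, L = 0.1967 m, θ = 38.5°: d²x/dθ² = -0.059844 m.
a = ω²·d²x/dθ² = (98.85)²·(-0.059844) = -584.75 m/s²;  |a| = 584.75 m/s².

585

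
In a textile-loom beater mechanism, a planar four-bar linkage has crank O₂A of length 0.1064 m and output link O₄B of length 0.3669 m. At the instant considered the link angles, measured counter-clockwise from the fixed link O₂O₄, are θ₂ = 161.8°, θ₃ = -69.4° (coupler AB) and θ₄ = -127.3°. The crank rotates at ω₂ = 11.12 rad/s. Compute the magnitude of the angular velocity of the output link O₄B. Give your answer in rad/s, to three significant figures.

ω₂ = 11.12 rad/s
Differentiating the loop-closure r₂e^{iθ₂}+r₃e^{iθ₃}=r₁+r₄e^{iθ₄} gives r₂ω₂e^{iθ₂}+r₃ω₃e^{iθ₃}=r₄ω₄e^{iθ₄}.
Eliminating the other unknown: ω₄ = r₂ω₂ sin(θ₂−θ₃) / [r₄ sin(θ₄−θ₃)].
Numerator sine = -0.77934; denominator sine = -0.84712.
Result = 0.1064·11.12·(-0.77934) / (0.3669·(-0.84712)) = +2.9667 rad/s; magnitude 2.9667 rad/s.

2.97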